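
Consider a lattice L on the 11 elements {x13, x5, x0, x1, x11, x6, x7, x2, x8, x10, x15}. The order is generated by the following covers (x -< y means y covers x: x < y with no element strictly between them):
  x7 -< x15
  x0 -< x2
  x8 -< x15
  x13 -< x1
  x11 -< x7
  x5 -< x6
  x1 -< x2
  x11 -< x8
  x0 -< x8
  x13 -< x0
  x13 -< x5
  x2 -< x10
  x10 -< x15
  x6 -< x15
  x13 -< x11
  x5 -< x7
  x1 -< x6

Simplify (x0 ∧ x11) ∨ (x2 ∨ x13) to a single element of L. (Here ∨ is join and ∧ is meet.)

x2

x0 ∧ x11 = x13
x2 ∨ x13 = x2
x13 ∨ x2 = x2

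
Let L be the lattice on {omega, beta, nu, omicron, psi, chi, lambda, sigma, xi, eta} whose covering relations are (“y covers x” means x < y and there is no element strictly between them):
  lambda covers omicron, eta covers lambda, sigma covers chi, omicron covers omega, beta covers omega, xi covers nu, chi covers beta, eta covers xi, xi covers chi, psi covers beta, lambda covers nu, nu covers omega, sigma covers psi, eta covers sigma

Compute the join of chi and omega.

chi

Common upper bounds of {chi, omega}: chi, eta, sigma, xi.
The least among these is chi.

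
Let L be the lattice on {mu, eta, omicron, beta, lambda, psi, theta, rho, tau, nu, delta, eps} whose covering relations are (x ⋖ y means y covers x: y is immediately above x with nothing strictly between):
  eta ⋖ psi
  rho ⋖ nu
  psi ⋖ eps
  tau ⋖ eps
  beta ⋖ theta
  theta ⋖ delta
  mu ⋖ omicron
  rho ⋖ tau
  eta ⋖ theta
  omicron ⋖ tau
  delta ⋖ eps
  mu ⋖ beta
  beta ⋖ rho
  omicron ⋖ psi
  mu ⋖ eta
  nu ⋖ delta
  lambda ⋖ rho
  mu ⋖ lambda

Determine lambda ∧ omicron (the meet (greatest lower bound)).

mu

Common lower bounds of {lambda, omicron}: mu.
The greatest among these is mu.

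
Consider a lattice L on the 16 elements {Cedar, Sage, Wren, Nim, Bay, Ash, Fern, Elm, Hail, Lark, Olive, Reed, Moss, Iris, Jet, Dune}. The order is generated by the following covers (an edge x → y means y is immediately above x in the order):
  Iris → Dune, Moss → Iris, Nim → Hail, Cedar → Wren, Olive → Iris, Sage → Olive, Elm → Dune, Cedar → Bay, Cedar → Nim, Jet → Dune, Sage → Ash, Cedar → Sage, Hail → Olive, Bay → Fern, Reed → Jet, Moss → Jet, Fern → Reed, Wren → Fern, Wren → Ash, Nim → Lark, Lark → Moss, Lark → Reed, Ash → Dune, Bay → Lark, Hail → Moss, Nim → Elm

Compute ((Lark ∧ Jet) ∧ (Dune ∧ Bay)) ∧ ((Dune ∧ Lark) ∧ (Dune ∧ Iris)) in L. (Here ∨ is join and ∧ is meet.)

Bay

Lark ∧ Jet = Lark
Dune ∧ Bay = Bay
Lark ∧ Bay = Bay
Dune ∧ Lark = Lark
Dune ∧ Iris = Iris
Lark ∧ Iris = Lark
Bay ∧ Lark = Bay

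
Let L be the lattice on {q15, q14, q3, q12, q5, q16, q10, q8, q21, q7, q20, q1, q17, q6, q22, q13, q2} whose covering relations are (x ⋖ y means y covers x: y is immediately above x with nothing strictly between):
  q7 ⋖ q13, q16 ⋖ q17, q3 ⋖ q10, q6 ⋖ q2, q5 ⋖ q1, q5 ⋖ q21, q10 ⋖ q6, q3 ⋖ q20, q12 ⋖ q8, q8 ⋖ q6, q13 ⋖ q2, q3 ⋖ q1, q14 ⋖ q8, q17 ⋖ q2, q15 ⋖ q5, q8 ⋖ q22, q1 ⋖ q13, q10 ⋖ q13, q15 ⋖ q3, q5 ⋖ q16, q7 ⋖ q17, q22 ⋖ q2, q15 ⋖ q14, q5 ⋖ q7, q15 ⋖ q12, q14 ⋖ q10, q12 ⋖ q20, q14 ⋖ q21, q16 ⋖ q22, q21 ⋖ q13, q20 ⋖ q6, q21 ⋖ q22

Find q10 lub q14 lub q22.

Common upper bounds of {q10, q14, q22}: q2.
The least among these is q2.

q2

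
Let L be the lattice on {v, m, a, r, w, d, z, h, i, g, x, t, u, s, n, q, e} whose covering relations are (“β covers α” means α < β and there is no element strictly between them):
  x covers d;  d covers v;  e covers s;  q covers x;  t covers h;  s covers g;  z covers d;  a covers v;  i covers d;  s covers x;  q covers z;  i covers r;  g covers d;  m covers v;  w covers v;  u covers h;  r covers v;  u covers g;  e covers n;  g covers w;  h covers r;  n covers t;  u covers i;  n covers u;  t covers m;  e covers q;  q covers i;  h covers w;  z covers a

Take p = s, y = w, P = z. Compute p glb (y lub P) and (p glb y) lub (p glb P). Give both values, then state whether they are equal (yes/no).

y lub P = e, so p glb (y lub P) = s glb e = s.
p glb y = w and p glb P = d, so (p glb y) lub (p glb P) = w lub d = g.
Equal: no.

s; g; no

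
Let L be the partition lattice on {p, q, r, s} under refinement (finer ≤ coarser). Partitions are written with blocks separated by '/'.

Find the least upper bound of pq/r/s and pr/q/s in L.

pqr/s

Common upper bounds of {pq/r/s, pr/q/s}: pqr/s, pqrs.
The least among these is pqr/s.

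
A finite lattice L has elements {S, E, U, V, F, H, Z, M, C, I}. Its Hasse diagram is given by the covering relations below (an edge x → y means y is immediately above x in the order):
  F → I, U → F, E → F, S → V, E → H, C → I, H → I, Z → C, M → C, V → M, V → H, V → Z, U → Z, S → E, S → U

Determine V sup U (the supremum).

Common upper bounds of {V, U}: C, I, Z.
The least among these is Z.

Z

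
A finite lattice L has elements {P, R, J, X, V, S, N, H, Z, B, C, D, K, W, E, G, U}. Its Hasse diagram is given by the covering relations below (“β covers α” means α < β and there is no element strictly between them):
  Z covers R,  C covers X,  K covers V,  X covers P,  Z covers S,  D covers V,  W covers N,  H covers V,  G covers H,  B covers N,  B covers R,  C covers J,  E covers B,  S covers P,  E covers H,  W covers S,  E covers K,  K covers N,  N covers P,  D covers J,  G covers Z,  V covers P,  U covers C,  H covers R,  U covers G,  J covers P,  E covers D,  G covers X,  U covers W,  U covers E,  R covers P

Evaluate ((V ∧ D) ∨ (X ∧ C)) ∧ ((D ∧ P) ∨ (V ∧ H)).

V ∧ D = V
X ∧ C = X
V ∨ X = G
D ∧ P = P
V ∧ H = V
P ∨ V = V
G ∧ V = V

V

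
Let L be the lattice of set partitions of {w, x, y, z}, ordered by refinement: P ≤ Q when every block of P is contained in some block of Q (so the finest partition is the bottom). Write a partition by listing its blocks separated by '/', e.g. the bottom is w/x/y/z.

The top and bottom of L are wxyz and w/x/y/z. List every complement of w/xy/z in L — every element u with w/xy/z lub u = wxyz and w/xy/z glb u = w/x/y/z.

Need u with w/xy/z ∨ u = wxyz and w/xy/z ∧ u = w/x/y/z.
Checking each element gives: wx/yz, wxz/y, wy/xz, wyz/x.

wx/yz, wxz/y, wy/xz, wyz/x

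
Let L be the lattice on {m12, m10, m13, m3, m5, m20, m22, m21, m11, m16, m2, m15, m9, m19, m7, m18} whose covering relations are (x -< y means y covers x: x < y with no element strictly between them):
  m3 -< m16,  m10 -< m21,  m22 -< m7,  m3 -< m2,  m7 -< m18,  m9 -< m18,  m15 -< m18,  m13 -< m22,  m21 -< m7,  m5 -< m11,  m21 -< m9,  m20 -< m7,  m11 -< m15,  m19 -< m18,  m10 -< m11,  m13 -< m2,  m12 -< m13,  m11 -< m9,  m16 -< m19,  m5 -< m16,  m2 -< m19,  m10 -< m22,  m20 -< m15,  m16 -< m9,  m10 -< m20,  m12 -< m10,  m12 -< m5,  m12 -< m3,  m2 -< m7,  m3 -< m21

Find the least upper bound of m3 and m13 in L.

Common upper bounds of {m3, m13}: m18, m19, m2, m7.
The least among these is m2.

m2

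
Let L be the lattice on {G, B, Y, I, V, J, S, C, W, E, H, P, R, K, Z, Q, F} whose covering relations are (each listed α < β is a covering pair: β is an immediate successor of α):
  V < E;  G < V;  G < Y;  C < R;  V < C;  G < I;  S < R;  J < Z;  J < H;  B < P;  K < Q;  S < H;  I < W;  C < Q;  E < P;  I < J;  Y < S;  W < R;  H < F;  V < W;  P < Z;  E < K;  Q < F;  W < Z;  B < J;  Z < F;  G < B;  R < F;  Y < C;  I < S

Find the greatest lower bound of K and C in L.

V

Common lower bounds of {K, C}: G, V.
The greatest among these is V.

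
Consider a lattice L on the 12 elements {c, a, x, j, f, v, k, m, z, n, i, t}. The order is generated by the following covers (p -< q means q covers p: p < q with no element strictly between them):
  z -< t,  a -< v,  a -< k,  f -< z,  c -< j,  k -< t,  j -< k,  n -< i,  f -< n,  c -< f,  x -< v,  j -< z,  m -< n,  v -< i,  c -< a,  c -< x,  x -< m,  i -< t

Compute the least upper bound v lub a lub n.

i

Common upper bounds of {v, a, n}: i, t.
The least among these is i.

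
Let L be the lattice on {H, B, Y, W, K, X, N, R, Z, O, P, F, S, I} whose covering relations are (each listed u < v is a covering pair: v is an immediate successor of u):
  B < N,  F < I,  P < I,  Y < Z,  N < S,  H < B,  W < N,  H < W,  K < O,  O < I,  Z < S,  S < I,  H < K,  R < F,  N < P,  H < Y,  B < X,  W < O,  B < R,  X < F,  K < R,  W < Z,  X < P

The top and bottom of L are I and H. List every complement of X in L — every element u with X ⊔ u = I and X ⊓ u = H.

Need u with X ∨ u = I and X ∧ u = H.
Checking each element gives: O, Y, Z.

O, Y, Z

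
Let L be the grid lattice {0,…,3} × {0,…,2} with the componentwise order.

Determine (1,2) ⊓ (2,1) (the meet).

(1,1)

In a product of chains, the meet is componentwise min, giving (1,1).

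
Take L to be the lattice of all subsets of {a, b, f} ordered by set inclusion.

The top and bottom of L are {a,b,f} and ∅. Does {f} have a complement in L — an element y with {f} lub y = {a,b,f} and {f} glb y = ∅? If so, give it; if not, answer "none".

Need y with {f} ∨ y = {a,b,f} and {f} ∧ y = ∅.
Checking each element gives: {a,b}.

{a,b}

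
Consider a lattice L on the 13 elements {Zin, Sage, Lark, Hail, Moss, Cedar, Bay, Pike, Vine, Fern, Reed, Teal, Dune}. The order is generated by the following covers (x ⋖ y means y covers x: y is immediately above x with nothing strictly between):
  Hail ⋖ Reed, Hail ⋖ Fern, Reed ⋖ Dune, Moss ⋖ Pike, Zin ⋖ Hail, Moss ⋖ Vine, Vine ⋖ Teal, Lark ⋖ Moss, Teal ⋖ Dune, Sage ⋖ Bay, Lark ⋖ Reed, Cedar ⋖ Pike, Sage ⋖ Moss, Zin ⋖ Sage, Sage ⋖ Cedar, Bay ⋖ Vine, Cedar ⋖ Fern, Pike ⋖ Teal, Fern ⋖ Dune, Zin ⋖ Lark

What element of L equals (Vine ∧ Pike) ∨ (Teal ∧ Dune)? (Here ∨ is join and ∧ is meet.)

Vine ∧ Pike = Moss
Teal ∧ Dune = Teal
Moss ∨ Teal = Teal

Teal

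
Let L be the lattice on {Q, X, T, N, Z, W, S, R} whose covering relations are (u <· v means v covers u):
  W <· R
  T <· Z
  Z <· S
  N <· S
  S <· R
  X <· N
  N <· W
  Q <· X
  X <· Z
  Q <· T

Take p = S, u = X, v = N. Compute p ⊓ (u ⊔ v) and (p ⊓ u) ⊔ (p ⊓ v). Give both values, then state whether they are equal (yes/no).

u ⊔ v = N, so p ⊓ (u ⊔ v) = S ⊓ N = N.
p ⊓ u = X and p ⊓ v = N, so (p ⊓ u) ⊔ (p ⊓ v) = X ⊔ N = N.
Equal: yes.

N; N; yes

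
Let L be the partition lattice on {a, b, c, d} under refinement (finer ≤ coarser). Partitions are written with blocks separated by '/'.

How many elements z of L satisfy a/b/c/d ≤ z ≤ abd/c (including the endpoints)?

5

The interval [a/b/c/d, abd/c] = {a/b/c/d, a/bd/c, ab/c/d, abd/c, ad/b/c}, which has 5 elements.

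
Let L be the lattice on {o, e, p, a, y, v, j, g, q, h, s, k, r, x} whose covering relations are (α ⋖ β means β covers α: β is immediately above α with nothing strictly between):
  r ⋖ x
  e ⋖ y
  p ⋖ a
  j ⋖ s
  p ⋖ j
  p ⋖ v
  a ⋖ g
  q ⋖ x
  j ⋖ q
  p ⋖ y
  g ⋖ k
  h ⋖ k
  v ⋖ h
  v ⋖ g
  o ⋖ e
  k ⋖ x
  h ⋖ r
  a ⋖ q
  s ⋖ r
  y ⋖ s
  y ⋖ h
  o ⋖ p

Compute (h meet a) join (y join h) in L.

h ∧ a = p
y ∨ h = h
p ∨ h = h

h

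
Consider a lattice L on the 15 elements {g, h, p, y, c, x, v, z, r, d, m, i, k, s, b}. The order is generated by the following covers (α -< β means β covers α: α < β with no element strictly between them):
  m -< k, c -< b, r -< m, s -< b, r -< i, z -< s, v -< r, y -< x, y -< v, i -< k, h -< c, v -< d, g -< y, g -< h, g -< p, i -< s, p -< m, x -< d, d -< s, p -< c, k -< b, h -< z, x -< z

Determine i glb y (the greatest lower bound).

Common lower bounds of {i, y}: g, y.
The greatest among these is y.

y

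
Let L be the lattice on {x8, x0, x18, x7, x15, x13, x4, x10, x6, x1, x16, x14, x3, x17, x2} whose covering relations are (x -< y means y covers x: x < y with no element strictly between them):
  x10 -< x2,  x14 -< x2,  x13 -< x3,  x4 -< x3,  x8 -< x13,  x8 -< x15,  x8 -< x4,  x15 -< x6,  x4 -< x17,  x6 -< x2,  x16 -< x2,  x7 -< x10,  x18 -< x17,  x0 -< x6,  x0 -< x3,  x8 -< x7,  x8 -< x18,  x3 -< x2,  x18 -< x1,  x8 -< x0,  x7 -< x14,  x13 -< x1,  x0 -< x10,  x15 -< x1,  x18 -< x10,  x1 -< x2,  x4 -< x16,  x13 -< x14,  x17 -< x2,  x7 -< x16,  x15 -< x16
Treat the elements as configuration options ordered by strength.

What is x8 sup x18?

Common upper bounds of {x8, x18}: x1, x10, x17, x18, x2.
The least among these is x18.

x18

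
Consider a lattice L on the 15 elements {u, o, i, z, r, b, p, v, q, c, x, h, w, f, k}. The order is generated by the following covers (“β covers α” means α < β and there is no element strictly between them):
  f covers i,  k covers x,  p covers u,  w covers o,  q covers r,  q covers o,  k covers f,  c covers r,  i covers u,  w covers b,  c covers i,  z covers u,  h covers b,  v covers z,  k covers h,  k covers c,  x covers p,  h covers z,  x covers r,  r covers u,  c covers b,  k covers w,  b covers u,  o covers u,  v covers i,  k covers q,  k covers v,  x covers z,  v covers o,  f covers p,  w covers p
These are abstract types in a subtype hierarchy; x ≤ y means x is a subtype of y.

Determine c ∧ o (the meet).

u

Common lower bounds of {c, o}: u.
The greatest among these is u.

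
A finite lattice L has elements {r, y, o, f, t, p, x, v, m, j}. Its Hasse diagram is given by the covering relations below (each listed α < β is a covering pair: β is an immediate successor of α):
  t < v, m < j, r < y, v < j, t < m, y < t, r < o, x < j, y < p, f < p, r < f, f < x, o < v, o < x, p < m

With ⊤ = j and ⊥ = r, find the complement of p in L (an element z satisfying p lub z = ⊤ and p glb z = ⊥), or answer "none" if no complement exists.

Need z with p ∨ z = j and p ∧ z = r.
Checking each element gives: o.

o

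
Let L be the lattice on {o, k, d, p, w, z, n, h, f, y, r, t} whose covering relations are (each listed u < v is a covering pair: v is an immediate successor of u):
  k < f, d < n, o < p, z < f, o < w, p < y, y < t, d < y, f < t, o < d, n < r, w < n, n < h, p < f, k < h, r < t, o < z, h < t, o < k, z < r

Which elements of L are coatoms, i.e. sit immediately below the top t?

f, h, r, y

The coatoms are exactly the elements covered by t: f, h, r, y.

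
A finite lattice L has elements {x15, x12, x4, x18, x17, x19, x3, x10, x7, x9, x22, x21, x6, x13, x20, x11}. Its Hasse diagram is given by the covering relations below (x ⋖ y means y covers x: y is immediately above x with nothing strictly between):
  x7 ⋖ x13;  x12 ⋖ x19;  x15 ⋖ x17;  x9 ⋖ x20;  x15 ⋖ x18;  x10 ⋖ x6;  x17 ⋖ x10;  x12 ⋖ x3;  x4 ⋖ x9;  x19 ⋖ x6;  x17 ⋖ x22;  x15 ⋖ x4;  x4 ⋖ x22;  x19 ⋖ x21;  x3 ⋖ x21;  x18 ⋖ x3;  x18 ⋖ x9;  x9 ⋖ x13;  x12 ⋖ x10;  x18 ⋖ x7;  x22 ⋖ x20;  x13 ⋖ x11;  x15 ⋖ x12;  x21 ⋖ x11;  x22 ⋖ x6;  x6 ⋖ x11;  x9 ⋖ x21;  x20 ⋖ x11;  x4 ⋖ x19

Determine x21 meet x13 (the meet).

x9

Common lower bounds of {x21, x13}: x15, x18, x4, x9.
The greatest among these is x9.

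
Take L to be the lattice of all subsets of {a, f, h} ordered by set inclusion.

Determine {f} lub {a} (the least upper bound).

Common upper bounds of {{f}, {a}}: {a,f,h}, {a,f}.
The least among these is {a,f}.

{a,f}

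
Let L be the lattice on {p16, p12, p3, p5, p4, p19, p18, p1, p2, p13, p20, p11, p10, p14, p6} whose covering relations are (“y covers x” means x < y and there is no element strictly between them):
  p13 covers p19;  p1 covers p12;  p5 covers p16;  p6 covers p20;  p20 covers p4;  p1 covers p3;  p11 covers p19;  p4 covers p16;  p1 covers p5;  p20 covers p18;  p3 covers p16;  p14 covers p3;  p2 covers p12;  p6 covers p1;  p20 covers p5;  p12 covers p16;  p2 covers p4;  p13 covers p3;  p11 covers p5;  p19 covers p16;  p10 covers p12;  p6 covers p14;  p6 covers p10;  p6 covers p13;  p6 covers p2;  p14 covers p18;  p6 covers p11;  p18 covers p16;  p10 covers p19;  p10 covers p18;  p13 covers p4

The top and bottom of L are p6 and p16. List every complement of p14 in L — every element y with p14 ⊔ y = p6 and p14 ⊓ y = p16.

Need y with p14 ∨ y = p6 and p14 ∧ y = p16.
Checking each element gives: p11, p12, p19, p2, p4, p5.

p11, p12, p19, p2, p4, p5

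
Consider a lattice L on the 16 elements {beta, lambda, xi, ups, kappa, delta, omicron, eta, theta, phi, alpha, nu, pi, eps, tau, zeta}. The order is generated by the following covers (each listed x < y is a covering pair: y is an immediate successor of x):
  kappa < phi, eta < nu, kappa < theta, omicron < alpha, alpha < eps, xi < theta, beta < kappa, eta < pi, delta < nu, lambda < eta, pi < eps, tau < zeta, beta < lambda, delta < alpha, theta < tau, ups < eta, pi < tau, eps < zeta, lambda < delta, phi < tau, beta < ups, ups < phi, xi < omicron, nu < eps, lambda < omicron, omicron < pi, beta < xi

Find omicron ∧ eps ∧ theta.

Common lower bounds of {omicron, eps, theta}: beta, xi.
The greatest among these is xi.

xi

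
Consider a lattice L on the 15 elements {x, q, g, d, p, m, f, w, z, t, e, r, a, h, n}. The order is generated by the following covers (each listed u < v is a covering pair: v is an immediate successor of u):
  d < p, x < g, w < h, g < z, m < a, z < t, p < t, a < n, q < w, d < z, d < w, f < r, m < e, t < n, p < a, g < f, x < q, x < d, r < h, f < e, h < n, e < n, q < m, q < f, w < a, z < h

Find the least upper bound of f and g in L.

Common upper bounds of {f, g}: e, f, h, n, r.
The least among these is f.

f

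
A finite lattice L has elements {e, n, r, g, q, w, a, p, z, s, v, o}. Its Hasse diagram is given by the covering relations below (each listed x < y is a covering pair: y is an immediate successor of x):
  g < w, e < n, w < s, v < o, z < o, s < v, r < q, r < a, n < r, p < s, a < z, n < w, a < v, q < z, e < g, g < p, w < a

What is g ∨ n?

Common upper bounds of {g, n}: a, o, s, v, w, z.
The least among these is w.

w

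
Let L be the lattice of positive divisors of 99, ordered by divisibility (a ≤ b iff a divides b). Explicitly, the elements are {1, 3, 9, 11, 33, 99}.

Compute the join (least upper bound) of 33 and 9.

Common upper bounds of {33, 9}: 99.
The least among these is 99.

99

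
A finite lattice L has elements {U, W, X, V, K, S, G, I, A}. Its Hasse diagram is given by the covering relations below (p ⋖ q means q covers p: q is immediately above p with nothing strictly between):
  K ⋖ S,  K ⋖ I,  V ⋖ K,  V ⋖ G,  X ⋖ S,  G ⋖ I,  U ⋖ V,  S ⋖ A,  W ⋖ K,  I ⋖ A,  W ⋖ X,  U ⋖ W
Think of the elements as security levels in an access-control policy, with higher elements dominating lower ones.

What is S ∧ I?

K

Common lower bounds of {S, I}: K, U, V, W.
The greatest among these is K.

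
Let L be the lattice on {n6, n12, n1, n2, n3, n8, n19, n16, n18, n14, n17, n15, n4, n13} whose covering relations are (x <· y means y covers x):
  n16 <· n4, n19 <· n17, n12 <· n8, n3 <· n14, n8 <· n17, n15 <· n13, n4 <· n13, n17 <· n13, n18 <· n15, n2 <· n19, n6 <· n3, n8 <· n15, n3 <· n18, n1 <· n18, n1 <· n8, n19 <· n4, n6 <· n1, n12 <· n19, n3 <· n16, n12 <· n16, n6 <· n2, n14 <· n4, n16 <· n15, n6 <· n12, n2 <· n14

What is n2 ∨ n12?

n19

Common upper bounds of {n2, n12}: n13, n17, n19, n4.
The least among these is n19.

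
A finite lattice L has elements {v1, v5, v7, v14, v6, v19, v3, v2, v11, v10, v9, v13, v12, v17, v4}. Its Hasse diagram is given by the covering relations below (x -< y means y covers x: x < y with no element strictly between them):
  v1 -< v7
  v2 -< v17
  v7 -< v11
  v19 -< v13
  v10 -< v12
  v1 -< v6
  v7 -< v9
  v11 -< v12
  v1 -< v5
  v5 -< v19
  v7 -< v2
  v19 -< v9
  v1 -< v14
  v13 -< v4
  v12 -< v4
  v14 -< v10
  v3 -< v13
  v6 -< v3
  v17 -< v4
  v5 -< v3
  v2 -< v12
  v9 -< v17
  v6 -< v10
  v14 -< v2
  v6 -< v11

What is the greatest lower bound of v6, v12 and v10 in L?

v6

Common lower bounds of {v6, v12, v10}: v1, v6.
The greatest among these is v6.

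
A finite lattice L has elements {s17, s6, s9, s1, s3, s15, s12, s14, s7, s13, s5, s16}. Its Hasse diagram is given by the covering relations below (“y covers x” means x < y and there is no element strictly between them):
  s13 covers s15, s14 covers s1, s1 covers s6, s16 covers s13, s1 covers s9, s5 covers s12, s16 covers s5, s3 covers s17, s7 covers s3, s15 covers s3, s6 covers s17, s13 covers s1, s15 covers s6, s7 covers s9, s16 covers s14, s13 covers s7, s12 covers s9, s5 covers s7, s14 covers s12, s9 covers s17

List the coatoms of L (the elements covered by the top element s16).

The coatoms are exactly the elements covered by s16: s13, s14, s5.

s13, s14, s5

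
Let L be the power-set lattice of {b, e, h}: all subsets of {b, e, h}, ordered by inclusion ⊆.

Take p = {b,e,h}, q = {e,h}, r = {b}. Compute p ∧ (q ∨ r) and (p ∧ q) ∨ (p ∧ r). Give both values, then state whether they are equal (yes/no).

q ∨ r = {b,e,h}, so p ∧ (q ∨ r) = {b,e,h} ∧ {b,e,h} = {b,e,h}.
p ∧ q = {e,h} and p ∧ r = {b}, so (p ∧ q) ∨ (p ∧ r) = {e,h} ∨ {b} = {b,e,h}.
Equal: yes.

{b,e,h}; {b,e,h}; yes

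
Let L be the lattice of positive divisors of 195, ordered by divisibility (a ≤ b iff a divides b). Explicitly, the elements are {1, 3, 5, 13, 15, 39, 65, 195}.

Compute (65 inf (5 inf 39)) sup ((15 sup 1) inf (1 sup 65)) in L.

5

5 ∧ 39 = 1
65 ∧ 1 = 1
15 ∨ 1 = 15
1 ∨ 65 = 65
15 ∧ 65 = 5
1 ∨ 5 = 5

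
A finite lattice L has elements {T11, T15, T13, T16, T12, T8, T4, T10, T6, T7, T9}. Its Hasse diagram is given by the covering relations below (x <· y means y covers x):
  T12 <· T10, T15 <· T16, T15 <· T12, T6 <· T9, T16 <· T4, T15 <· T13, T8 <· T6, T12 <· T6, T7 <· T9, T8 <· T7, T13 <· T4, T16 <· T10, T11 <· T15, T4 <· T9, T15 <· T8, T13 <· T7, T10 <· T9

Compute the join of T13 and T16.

Common upper bounds of {T13, T16}: T4, T9.
The least among these is T4.

T4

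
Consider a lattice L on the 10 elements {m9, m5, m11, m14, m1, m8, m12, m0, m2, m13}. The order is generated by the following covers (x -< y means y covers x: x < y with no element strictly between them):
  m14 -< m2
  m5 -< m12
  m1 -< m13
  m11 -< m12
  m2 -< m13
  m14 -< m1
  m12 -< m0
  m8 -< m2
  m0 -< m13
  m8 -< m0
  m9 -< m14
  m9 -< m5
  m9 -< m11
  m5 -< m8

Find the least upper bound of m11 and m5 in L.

Common upper bounds of {m11, m5}: m0, m12, m13.
The least among these is m12.

m12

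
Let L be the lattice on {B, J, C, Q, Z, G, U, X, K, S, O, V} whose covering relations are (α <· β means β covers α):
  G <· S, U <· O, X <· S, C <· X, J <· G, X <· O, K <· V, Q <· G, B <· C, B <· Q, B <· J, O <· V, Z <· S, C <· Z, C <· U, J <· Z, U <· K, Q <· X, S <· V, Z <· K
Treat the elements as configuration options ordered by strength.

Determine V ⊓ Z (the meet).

Z

Common lower bounds of {V, Z}: B, C, J, Z.
The greatest among these is Z.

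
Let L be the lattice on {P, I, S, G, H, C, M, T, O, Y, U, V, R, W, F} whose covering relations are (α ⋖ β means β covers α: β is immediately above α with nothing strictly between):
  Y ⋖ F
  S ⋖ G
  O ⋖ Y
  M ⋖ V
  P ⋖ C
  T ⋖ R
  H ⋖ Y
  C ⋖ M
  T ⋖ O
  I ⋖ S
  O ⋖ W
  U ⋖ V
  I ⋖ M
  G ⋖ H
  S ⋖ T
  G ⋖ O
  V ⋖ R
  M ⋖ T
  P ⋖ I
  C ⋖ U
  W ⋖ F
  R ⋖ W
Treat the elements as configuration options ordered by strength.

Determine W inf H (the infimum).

Common lower bounds of {W, H}: G, I, P, S.
The greatest among these is G.

G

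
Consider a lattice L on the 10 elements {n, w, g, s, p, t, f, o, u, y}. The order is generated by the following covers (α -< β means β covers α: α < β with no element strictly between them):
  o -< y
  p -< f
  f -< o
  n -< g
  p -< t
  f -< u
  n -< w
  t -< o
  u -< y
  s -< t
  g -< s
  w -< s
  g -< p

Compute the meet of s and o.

s

Common lower bounds of {s, o}: g, n, s, w.
The greatest among these is s.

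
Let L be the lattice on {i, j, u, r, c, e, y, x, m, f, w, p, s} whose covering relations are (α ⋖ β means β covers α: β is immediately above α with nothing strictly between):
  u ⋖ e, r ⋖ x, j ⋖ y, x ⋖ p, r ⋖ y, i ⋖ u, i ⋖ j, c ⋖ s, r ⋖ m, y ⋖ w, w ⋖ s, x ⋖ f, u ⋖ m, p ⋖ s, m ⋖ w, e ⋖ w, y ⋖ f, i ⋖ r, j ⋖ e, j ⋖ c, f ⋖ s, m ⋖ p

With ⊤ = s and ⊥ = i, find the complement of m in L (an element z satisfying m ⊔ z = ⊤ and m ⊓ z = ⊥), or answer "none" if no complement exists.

c

Need z with m ∨ z = s and m ∧ z = i.
Checking each element gives: c.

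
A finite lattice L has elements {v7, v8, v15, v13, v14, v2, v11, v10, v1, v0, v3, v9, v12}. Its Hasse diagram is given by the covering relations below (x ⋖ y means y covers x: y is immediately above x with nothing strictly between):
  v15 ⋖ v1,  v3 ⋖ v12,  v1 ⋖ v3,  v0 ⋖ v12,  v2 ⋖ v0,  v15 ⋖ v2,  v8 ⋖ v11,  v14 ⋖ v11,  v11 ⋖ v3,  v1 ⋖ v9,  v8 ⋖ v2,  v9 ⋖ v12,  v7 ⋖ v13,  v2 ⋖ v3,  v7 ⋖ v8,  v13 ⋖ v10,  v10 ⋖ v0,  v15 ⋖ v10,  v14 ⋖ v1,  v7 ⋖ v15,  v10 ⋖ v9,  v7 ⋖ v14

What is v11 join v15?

v3

Common upper bounds of {v11, v15}: v12, v3.
The least among these is v3.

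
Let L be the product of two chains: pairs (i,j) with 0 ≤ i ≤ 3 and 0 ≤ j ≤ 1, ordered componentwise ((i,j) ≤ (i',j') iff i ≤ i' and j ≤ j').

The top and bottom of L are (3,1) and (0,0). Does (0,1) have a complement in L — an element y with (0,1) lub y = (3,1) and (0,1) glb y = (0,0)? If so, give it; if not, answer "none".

(3,0)

Need y with (0,1) ∨ y = (3,1) and (0,1) ∧ y = (0,0).
Checking each element gives: (3,0).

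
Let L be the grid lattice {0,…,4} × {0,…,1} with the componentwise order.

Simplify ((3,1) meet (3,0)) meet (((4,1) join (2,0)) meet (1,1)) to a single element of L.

(3,1) ∧ (3,0) = (3,0)
(4,1) ∨ (2,0) = (4,1)
(4,1) ∧ (1,1) = (1,1)
(3,0) ∧ (1,1) = (1,0)

(1,0)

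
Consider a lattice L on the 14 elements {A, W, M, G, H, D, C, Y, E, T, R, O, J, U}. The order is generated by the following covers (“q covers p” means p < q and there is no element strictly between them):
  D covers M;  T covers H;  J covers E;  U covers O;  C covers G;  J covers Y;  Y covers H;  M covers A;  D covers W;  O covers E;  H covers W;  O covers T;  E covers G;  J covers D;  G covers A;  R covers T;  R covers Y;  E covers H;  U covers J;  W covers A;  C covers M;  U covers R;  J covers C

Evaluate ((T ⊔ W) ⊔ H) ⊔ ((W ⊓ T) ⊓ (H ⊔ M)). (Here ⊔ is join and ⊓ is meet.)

T ∨ W = T
T ∨ H = T
W ∧ T = W
H ∨ M = J
W ∧ J = W
T ∨ W = T

T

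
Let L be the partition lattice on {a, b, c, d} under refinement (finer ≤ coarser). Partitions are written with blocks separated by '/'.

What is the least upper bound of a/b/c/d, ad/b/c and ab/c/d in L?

abd/c

The join of a/b/c/d, ad/b/c, ab/c/d merges any blocks that overlap across the partitions, giving abd/c.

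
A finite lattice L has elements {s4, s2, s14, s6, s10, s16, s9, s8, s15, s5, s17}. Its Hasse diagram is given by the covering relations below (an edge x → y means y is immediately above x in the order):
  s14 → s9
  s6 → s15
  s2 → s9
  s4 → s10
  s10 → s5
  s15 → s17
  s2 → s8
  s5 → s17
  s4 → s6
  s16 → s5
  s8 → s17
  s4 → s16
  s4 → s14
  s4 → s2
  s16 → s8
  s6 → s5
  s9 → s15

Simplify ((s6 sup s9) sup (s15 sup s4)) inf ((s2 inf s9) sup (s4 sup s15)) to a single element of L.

s6 ∨ s9 = s15
s15 ∨ s4 = s15
s15 ∨ s15 = s15
s2 ∧ s9 = s2
s4 ∨ s15 = s15
s2 ∨ s15 = s15
s15 ∧ s15 = s15

s15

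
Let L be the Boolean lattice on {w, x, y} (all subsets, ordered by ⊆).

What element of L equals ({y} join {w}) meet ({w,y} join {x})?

{y} ∨ {w} = {w,y}
{w,y} ∨ {x} = {w,x,y}
{w,y} ∧ {w,x,y} = {w,y}

{w,y}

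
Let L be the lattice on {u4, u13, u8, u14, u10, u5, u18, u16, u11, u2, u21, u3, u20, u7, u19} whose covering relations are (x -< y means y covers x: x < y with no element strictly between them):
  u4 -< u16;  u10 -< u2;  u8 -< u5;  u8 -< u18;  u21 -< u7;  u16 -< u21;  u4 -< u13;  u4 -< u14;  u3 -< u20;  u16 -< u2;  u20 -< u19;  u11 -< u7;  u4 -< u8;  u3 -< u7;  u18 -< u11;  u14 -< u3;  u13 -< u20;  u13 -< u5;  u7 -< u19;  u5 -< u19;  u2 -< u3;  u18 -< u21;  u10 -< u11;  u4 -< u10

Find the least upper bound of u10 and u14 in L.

Common upper bounds of {u10, u14}: u19, u20, u3, u7.
The least among these is u3.

u3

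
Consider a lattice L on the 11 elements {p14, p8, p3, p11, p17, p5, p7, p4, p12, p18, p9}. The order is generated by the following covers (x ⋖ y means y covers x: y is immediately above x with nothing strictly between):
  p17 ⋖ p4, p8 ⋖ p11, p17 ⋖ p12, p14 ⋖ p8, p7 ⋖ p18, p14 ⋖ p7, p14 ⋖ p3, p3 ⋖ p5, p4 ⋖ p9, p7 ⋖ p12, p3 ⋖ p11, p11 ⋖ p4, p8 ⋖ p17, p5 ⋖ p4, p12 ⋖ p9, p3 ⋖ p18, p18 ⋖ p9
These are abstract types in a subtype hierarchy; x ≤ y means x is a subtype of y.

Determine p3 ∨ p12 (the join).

Common upper bounds of {p3, p12}: p9.
The least among these is p9.

p9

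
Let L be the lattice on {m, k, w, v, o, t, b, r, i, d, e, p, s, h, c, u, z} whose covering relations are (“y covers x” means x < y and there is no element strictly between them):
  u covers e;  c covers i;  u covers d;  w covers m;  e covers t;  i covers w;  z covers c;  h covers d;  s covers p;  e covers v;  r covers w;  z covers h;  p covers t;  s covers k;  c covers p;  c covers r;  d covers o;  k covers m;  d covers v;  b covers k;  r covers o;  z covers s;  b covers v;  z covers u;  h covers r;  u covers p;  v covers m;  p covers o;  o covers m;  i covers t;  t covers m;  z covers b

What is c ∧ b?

Common lower bounds of {c, b}: m.
The greatest among these is m.

m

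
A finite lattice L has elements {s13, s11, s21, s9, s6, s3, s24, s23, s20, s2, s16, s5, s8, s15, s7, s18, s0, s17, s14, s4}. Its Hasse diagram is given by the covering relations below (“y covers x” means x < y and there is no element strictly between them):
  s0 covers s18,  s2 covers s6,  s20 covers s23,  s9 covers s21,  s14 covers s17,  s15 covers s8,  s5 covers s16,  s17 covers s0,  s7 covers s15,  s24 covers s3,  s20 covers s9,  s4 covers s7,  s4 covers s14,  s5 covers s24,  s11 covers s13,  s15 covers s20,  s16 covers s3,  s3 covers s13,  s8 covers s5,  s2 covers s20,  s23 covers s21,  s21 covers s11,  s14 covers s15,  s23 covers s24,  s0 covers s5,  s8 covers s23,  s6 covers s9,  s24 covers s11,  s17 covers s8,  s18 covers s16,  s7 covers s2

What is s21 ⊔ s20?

Common upper bounds of {s21, s20}: s14, s15, s2, s20, s4, s7.
The least among these is s20.

s20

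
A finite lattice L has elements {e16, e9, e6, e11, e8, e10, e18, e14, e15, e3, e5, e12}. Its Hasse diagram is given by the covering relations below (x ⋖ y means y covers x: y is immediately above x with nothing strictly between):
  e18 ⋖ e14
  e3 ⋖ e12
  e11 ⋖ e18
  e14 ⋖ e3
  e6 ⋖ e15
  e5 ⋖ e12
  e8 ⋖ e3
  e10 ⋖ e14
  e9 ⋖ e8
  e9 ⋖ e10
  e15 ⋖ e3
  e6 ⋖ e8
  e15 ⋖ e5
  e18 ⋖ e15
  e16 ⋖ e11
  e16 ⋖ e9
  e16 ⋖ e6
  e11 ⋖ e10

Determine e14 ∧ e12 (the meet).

Common lower bounds of {e14, e12}: e10, e11, e14, e16, e18, e9.
The greatest among these is e14.

e14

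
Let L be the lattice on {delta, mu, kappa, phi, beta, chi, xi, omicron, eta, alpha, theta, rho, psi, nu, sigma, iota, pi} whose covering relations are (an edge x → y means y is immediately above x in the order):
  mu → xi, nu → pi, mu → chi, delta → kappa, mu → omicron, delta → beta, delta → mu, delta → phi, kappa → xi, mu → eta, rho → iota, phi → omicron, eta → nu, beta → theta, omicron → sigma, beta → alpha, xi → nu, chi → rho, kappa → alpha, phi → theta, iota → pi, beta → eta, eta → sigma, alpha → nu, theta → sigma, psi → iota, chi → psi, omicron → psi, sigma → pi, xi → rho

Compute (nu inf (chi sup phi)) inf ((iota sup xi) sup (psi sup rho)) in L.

chi ∨ phi = psi
nu ∧ psi = mu
iota ∨ xi = iota
psi ∨ rho = iota
iota ∨ iota = iota
mu ∧ iota = mu

mu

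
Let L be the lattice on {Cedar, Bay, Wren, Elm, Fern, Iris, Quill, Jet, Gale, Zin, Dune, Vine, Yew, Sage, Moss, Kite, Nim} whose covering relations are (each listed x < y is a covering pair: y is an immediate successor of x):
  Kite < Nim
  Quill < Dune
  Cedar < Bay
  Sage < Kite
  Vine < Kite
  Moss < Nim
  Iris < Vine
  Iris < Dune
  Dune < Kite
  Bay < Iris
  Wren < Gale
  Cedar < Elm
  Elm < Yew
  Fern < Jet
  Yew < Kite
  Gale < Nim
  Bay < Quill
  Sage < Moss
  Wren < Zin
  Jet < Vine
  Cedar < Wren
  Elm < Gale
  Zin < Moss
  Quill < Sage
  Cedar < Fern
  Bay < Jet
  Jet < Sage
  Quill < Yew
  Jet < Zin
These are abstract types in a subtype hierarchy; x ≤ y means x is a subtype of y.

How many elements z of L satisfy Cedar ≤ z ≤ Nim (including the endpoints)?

The interval [Cedar, Nim] = {Bay, Cedar, Dune, Elm, Fern, Gale, Iris, Jet, Kite, Moss, Nim, Quill, Sage, Vine, Wren, Yew, Zin}, which has 17 elements.

17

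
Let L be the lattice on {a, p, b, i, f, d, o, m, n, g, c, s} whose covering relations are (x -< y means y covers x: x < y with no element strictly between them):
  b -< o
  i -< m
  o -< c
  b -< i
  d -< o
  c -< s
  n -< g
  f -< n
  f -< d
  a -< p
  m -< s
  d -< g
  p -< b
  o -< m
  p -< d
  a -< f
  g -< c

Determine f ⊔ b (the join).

o

Common upper bounds of {f, b}: c, m, o, s.
The least among these is o.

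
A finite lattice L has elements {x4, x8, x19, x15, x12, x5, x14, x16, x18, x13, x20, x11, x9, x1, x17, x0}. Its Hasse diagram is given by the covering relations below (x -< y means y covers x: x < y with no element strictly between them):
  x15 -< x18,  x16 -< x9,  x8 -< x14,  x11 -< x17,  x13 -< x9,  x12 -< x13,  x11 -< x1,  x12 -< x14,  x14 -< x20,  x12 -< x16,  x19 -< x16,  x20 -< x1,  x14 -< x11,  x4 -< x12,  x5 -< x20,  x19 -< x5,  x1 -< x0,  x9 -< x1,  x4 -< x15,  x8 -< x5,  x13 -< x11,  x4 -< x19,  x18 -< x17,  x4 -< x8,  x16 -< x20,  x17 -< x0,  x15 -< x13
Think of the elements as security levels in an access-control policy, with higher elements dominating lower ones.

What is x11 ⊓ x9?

Common lower bounds of {x11, x9}: x12, x13, x15, x4.
The greatest among these is x13.

x13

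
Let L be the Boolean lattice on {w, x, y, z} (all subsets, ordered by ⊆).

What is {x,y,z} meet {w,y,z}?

{y,z}

Common lower bounds of {{x,y,z}, {w,y,z}}: {y,z}, {y}, {z}, {}.
The greatest among these is {y,z}.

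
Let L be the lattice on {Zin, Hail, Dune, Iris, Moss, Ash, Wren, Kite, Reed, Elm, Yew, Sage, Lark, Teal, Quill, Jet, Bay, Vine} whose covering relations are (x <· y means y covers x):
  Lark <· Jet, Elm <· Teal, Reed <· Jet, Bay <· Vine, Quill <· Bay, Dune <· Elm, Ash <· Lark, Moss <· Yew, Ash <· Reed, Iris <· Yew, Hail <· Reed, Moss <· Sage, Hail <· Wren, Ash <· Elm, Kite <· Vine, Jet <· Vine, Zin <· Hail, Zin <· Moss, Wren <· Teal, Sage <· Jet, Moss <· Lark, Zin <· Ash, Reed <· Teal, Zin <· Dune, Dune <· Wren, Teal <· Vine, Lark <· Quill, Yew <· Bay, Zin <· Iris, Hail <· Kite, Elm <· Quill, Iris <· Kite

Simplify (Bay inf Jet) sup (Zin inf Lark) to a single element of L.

Lark

Bay ∧ Jet = Lark
Zin ∧ Lark = Zin
Lark ∨ Zin = Lark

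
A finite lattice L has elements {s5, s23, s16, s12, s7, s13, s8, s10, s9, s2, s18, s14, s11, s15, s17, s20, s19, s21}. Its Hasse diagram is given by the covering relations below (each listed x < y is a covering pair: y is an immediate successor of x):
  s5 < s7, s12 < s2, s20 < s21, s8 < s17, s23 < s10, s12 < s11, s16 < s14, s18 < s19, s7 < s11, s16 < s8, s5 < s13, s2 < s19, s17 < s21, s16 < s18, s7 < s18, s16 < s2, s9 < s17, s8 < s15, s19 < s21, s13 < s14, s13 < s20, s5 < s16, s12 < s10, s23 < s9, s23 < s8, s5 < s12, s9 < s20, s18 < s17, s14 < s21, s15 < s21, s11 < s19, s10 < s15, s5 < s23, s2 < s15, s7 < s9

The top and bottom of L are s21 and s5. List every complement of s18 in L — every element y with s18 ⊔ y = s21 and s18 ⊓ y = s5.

s10, s13

Need y with s18 ∨ y = s21 and s18 ∧ y = s5.
Checking each element gives: s10, s13.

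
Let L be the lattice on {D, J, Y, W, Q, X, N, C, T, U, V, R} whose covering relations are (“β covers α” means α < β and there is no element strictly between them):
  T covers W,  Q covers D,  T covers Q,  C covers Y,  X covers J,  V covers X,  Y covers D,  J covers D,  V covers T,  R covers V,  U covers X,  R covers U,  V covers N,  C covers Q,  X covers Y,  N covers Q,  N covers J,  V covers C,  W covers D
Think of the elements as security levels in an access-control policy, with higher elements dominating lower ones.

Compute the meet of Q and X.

Common lower bounds of {Q, X}: D.
The greatest among these is D.

D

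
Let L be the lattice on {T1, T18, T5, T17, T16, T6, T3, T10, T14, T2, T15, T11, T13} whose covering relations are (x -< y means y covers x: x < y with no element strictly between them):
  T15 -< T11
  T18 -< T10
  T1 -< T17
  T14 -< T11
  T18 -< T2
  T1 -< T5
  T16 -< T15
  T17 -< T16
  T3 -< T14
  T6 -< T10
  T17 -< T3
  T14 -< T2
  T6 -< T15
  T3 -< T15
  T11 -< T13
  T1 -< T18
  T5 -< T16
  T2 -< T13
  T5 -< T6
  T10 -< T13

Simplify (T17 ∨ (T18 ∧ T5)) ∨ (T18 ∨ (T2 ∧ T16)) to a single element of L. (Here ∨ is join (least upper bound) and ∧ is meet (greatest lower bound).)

T18 ∧ T5 = T1
T17 ∨ T1 = T17
T2 ∧ T16 = T17
T18 ∨ T17 = T2
T17 ∨ T2 = T2

T2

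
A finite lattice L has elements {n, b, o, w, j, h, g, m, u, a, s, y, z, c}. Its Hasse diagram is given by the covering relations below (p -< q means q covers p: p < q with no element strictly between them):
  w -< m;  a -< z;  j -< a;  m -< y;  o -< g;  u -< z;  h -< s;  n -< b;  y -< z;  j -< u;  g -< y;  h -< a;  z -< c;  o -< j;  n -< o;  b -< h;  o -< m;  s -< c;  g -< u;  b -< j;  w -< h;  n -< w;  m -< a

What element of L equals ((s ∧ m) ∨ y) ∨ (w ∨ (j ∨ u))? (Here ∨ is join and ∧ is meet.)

s ∧ m = w
w ∨ y = y
j ∨ u = u
w ∨ u = z
y ∨ z = z

z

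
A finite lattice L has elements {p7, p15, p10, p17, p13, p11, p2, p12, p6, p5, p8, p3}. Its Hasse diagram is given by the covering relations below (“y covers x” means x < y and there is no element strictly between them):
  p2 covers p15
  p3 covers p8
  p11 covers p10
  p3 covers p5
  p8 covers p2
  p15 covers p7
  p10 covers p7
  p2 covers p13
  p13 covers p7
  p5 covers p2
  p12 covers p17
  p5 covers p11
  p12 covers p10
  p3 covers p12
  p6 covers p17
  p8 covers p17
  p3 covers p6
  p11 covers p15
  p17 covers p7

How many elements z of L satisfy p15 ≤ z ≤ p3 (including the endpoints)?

6

The interval [p15, p3] = {p11, p15, p2, p3, p5, p8}, which has 6 elements.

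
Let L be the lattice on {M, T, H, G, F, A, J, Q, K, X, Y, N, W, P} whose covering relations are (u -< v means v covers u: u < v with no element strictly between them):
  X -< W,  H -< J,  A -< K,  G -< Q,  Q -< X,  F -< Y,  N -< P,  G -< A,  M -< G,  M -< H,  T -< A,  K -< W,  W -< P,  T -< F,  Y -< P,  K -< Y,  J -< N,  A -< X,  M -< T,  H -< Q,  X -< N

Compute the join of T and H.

Common upper bounds of {T, H}: N, P, W, X.
The least among these is X.

X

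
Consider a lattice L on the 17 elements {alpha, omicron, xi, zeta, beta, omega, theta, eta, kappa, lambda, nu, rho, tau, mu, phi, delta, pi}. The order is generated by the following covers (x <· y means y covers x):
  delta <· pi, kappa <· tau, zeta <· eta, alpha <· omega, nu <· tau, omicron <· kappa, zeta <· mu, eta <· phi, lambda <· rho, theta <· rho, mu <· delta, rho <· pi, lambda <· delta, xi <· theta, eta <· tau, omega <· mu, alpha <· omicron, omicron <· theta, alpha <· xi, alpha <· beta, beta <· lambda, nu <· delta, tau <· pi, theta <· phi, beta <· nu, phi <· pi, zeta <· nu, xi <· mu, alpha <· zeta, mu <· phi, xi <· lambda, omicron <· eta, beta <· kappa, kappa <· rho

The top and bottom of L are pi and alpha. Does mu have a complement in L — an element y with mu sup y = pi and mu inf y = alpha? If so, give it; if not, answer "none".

Need y with mu ∨ y = pi and mu ∧ y = alpha.
Checking each element gives: kappa.

kappa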